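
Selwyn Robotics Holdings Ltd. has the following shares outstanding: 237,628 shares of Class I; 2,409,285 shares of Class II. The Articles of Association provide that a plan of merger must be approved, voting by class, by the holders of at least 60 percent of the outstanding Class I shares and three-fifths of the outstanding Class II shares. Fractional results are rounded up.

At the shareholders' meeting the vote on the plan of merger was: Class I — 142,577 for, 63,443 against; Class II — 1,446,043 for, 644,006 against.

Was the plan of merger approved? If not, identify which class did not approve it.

Class I: 3/5 of 237628 = 142576.80, rounded up to 142577; 142,577 required, 142,577 in favor — approved.
Class II: 3/5 of 2409285 = 1445571; 1,445,571 required, 1,446,043 in favor — approved.

Approved — every class gave the required vote.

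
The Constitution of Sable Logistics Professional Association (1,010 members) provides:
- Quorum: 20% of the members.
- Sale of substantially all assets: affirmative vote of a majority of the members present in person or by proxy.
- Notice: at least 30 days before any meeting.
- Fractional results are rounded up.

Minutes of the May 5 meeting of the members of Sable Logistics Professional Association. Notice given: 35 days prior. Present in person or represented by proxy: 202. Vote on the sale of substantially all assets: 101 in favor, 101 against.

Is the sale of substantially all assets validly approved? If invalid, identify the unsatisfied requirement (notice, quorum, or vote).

Invalid — vote requirement not satisfied.

Notice: 35 days given; 30 required. Satisfied.
Quorum: 20% of 1,010 = 202; 202 present. Satisfied.
Vote: requires a majority of those present (202); a majority of 202 is 102, so 102 needed; 101 in favor. Not satisfied.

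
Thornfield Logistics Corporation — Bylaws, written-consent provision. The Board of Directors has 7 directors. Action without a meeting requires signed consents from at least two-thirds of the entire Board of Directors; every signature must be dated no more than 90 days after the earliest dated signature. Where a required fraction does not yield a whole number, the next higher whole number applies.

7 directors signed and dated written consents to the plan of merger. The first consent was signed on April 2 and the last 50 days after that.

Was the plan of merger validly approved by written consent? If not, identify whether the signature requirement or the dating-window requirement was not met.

Effective — both the signature and dating-window requirements are satisfied.

Signatures required: at least two-thirds of 7 — 2/3 of 7 = 4.67, rounded up to 5, so 5 needed; 7 signed. Sufficient.
Dating window: the latest signature is 50 days after the earliest; the limit is 90 days. Within the window.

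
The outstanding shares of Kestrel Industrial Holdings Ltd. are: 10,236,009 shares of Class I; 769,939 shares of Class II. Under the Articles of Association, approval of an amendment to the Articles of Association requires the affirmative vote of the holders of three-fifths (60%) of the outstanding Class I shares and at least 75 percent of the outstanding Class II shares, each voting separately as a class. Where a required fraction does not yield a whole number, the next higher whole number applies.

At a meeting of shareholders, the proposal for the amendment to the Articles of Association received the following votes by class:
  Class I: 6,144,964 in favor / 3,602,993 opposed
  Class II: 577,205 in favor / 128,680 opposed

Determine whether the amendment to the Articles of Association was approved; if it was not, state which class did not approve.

Not approved — the Class II shares did not give the required vote.

Class I: 3/5 of 10236009 = 6141605.40, rounded up to 6141606; 6,141,606 required, 6,144,964 in favor — approved.
Class II: 3/4 of 769939 = 577454.25, rounded up to 577455; 577,455 required, 577,205 in favor — not approved.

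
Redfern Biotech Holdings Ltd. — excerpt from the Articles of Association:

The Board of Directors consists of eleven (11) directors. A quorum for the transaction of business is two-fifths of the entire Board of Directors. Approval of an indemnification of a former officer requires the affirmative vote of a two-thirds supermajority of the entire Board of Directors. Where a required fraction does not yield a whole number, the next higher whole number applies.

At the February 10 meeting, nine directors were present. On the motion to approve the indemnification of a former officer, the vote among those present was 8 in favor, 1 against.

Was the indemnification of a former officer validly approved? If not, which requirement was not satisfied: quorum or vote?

Valid — all requirements satisfied.

Quorum: 9 present; quorum is 5. Satisfied.
Vote: the indemnification of a former officer requires two-thirds of the entire Board of Directors (11). 2/3 of 11 = 7.33, rounded up to 8, so 8 affirmative votes are needed; 8 voted in favor. Satisfied.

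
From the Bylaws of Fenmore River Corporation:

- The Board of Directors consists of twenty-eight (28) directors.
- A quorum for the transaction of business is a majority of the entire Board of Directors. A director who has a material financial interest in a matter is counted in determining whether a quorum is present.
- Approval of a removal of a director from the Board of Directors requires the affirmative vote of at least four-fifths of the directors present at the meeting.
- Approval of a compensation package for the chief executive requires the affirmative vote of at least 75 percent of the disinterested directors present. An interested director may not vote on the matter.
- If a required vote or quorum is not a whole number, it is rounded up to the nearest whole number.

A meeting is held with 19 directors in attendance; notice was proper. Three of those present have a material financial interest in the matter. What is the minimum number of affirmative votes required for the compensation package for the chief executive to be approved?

12

The compensation package for the chief executive requires three-fourths of the disinterested directors present (19 − 3 = 16).
3/4 of 16 = 12.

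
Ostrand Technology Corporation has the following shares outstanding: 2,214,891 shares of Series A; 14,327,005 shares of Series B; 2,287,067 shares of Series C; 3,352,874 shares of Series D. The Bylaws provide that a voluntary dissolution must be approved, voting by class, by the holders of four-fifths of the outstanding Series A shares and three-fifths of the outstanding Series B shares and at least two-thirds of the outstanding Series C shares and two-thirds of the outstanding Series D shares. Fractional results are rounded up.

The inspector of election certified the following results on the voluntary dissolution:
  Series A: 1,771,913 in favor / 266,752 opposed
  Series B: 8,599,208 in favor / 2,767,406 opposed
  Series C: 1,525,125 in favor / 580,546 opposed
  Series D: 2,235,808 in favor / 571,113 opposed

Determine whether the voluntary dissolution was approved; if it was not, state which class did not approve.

Approved — every class gave the required vote.

Series A: 4/5 of 2214891 = 1771912.80, rounded up to 1771913; 1,771,913 required, 1,771,913 in favor — approved.
Series B: 3/5 of 14327005 = 8596203; 8,596,203 required, 8,599,208 in favor — approved.
Series C: 2/3 of 2287067 = 1524711.33, rounded up to 1524712; 1,524,712 required, 1,525,125 in favor — approved.
Series D: 2/3 of 3352874 = 2235249.33, rounded up to 2235250; 2,235,250 required, 2,235,808 in favor — approved.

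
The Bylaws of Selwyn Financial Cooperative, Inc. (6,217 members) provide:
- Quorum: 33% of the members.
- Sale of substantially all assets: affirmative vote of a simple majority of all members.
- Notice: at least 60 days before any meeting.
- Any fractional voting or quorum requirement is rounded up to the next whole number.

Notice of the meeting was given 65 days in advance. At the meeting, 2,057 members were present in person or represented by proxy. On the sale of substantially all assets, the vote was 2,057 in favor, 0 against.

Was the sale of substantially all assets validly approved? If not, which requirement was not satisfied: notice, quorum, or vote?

Notice: 65 days given; 60 required. Satisfied.
Quorum: 33% of 6,217 = 2,051.61, rounded up to 2,052; 2,057 present. Satisfied.
Vote: requires a majority of all members (6,217); a majority of 6217 is 3109, so 3,109 needed; 2,057 in favor. Not satisfied.

Invalid — vote requirement not satisfied.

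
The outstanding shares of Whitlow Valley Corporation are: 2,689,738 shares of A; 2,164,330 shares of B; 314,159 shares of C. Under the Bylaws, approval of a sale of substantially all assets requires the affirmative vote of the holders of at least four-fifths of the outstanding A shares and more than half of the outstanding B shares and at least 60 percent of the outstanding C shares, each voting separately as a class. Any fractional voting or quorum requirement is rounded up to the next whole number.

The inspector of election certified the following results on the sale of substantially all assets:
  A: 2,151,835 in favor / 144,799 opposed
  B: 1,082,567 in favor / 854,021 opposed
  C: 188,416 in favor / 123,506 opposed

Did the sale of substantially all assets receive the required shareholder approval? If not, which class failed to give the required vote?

Not approved — the C shares did not give the required vote.

A: 4/5 of 2689738 = 2151790.40, rounded up to 2151791; 2,151,791 required, 2,151,835 in favor — approved.
B: a majority of 2164330 is 1082166; 1,082,166 required, 1,082,567 in favor — approved.
C: 3/5 of 314159 = 188495.40, rounded up to 188496; 188,496 required, 188,416 in favor — not approved.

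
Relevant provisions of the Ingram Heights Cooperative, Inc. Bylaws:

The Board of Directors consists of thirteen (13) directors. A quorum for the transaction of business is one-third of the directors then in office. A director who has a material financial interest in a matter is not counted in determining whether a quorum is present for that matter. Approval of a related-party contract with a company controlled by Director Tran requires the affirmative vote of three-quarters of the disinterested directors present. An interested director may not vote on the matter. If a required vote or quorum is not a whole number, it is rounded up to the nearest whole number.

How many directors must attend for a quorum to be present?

5

1/3 of 13 = 4.33, rounded up to 5.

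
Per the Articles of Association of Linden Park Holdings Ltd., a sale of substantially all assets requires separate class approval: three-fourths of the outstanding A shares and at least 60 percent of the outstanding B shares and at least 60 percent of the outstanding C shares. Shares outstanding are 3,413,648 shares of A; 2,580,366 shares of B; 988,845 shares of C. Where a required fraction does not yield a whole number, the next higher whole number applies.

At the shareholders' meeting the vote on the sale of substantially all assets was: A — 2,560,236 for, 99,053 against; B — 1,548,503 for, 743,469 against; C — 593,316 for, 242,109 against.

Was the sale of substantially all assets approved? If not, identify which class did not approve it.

Approved — every class gave the required vote.

A: 3/4 of 3413648 = 2560236; 2,560,236 required, 2,560,236 in favor — approved.
B: 3/5 of 2580366 = 1548219.60, rounded up to 1548220; 1,548,220 required, 1,548,503 in favor — approved.
C: 3/5 of 988845 = 593307; 593,307 required, 593,316 in favor — approved.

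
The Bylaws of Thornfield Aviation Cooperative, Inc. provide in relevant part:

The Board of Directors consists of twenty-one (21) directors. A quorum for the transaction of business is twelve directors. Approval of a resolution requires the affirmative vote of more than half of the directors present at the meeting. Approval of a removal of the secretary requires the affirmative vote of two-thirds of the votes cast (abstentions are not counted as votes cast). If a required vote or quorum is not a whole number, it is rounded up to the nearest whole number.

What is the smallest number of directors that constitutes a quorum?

12

The quorum is fixed at 12.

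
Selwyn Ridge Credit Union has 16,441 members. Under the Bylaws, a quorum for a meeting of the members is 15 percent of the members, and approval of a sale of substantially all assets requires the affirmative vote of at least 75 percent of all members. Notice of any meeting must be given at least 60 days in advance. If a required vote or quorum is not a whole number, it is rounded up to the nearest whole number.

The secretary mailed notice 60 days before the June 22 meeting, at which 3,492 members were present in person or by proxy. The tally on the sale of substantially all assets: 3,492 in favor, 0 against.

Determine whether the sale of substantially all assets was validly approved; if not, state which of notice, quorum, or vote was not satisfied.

Notice: 60 days given; 60 required. Satisfied.
Quorum: 15% of 16,441 = 2,466.15, rounded up to 2,467; 3,492 present. Satisfied.
Vote: requires three-fourths of all members (16,441); 3/4 of 16441 = 12330.75, rounded up to 12331, so 12,331 needed; 3,492 in favor. Not satisfied.

Invalid — vote requirement not satisfied.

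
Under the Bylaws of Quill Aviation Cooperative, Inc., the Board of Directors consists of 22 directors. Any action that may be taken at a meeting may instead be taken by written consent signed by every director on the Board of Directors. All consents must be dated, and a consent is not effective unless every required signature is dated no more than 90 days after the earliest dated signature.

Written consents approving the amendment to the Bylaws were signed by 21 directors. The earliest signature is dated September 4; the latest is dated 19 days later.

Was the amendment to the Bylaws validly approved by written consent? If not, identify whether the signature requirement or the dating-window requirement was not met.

Signatures required: every one of 22 — unanimous means all 22, so 22 needed; 21 signed. Insufficient.
Dating window: the latest signature is 19 days after the earliest; the limit is 90 days. Within the window.

Not effective — insufficient signatures.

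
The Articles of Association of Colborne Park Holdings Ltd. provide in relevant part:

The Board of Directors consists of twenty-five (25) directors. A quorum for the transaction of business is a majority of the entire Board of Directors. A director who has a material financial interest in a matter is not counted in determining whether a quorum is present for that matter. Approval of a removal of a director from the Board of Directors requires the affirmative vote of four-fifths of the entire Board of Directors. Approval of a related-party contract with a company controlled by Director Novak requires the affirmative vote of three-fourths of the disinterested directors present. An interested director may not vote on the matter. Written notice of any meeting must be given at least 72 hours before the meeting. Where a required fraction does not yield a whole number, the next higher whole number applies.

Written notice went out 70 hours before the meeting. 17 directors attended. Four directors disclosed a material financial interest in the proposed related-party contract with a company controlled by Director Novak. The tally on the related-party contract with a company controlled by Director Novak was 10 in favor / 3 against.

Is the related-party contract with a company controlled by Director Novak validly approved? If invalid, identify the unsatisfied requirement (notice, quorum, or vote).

Notice: 70 hours given; 72 required (70 < 72). Not satisfied.
Quorum: 17 present, but the 4 interested directors do not count, leaving 13. Quorum is 13. Satisfied.
Vote: the related-party contract with a company controlled by Director Novak requires three-fourths of the disinterested directors present (17 − 4 = 13). 3/4 of 13 = 9.75, rounded up to 10, so 10 affirmative votes are needed; 10 voted in favor. Satisfied.

Invalid — notice requirement not satisfied.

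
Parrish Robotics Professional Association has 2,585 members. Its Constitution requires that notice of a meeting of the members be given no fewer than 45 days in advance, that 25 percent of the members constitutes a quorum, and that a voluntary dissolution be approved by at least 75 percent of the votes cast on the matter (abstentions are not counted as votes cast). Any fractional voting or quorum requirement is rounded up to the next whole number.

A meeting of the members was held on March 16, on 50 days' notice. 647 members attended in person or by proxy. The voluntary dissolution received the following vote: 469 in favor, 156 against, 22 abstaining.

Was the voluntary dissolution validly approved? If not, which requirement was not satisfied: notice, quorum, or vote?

Valid — all requirements satisfied.

Notice: 50 days given; 45 required. Satisfied.
Quorum: 25% of 2,585 = 646.25, rounded up to 647; 647 present. Satisfied.
Vote: requires three-fourths of the votes cast (647 − 22 abstaining = 625); 3/4 of 625 = 468.75, rounded up to 469, so 469 needed; 469 in favor. Satisfied.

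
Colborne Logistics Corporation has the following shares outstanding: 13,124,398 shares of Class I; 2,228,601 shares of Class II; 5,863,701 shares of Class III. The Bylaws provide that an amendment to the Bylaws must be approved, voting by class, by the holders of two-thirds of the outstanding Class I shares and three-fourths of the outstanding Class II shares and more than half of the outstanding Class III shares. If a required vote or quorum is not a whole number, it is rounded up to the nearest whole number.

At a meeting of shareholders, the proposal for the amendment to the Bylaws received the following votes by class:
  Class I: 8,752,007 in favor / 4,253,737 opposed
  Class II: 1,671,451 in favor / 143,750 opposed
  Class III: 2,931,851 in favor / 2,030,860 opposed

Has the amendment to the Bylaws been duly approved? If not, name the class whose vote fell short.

Class I: 2/3 of 13124398 = 8749598.67, rounded up to 8749599; 8,749,599 required, 8,752,007 in favor — approved.
Class II: 3/4 of 2228601 = 1671450.75, rounded up to 1671451; 1,671,451 required, 1,671,451 in favor — approved.
Class III: a majority of 5863701 is 2931851; 2,931,851 required, 2,931,851 in favor — approved.

Approved — every class gave the required vote.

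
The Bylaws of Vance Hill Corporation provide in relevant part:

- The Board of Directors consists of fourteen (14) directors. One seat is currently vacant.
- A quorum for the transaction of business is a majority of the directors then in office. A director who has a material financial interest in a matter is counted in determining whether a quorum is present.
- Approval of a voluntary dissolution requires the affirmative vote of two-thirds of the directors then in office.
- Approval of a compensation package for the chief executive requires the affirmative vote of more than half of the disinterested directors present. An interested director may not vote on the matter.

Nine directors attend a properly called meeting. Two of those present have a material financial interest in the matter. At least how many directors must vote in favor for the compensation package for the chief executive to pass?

4

The compensation package for the chief executive requires a majority of the disinterested directors present (9 − 2 = 7).
A majority of 7 is 4.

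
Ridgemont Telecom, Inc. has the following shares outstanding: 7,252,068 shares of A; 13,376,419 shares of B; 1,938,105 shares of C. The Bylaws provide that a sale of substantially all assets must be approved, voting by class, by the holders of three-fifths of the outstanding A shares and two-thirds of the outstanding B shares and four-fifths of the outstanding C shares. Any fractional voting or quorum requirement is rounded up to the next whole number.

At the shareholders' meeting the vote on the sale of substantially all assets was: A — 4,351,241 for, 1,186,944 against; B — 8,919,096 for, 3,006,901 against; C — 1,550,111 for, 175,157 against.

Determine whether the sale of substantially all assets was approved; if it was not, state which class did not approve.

Not approved — the C shares did not give the required vote.

A: 3/5 of 7252068 = 4351240.80, rounded up to 4351241; 4,351,241 required, 4,351,241 in favor — approved.
B: 2/3 of 13376419 = 8917612.67, rounded up to 8917613; 8,917,613 required, 8,919,096 in favor — approved.
C: 4/5 of 1938105 = 1550484; 1,550,484 required, 1,550,111 in favor — not approved.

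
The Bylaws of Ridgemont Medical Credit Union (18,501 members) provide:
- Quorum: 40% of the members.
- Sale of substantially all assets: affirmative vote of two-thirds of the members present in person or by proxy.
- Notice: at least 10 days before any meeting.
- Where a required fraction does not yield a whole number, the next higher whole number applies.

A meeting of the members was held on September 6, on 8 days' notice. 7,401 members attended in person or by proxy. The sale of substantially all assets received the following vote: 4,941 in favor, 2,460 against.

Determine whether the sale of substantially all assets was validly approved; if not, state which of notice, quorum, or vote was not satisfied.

Invalid — notice requirement not satisfied.

Notice: 8 days given; 10 required. Not satisfied.
Quorum: 40% of 18,501 = 7,400.40, rounded up to 7,401; 7,401 present. Satisfied.
Vote: requires two-thirds of those present (7,401); 2/3 of 7401 = 4934, so 4,934 needed; 4,941 in favor. Satisfied.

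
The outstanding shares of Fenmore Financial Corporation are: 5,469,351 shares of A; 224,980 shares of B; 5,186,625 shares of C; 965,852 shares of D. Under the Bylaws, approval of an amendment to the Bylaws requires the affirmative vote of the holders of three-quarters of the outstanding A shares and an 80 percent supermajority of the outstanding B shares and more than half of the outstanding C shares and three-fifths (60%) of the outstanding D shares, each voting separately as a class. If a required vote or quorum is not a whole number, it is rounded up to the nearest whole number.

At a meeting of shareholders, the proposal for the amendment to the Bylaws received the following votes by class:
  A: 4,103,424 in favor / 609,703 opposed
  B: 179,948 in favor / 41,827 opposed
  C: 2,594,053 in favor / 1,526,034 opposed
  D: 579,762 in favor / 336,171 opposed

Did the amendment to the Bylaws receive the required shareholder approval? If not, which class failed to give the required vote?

A: 3/4 of 5469351 = 4102013.25, rounded up to 4102014; 4,102,014 required, 4,103,424 in favor — approved.
B: 4/5 of 224980 = 179984; 179,984 required, 179,948 in favor — not approved.
C: a majority of 5186625 is 2593313; 2,593,313 required, 2,594,053 in favor — approved.
D: 3/5 of 965852 = 579511.20, rounded up to 579512; 579,512 required, 579,762 in favor — approved.

Not approved — the B shares did not give the required vote.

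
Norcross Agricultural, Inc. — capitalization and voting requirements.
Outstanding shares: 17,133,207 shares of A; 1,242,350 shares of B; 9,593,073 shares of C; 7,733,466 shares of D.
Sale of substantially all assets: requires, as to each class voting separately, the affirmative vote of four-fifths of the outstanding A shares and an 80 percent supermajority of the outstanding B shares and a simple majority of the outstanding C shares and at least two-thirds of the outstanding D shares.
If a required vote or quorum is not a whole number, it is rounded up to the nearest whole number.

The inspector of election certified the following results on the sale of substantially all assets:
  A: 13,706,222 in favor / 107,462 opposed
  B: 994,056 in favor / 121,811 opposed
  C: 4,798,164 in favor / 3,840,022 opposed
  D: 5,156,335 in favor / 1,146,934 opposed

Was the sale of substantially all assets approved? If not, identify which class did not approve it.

Not approved — the A shares did not give the required vote.

A: 4/5 of 17133207 = 13706565.60, rounded up to 13706566; 13,706,566 required, 13,706,222 in favor — not approved.
B: 4/5 of 1242350 = 993880; 993,880 required, 994,056 in favor — approved.
C: a majority of 9593073 is 4796537; 4,796,537 required, 4,798,164 in favor — approved.
D: 2/3 of 7733466 = 5155644; 5,155,644 required, 5,156,335 in favor — approved.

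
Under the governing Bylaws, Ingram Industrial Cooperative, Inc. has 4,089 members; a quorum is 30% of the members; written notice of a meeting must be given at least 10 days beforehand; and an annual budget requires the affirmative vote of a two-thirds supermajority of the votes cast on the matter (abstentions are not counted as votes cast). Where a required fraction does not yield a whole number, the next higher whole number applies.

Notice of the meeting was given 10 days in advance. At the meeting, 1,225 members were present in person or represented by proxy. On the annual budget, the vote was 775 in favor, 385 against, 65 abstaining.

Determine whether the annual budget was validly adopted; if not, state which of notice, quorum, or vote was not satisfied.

Notice: 10 days given; 10 required. Satisfied.
Quorum: 30% of 4,089 = 1,226.70, rounded up to 1,227; 1,225 present. Not satisfied.
Vote: requires two-thirds of the votes cast (1,225 − 65 abstaining = 1,160); 2/3 of 1160 = 773.33, rounded up to 774, so 774 needed; 775 in favor. Satisfied.

Invalid — quorum requirement not satisfied.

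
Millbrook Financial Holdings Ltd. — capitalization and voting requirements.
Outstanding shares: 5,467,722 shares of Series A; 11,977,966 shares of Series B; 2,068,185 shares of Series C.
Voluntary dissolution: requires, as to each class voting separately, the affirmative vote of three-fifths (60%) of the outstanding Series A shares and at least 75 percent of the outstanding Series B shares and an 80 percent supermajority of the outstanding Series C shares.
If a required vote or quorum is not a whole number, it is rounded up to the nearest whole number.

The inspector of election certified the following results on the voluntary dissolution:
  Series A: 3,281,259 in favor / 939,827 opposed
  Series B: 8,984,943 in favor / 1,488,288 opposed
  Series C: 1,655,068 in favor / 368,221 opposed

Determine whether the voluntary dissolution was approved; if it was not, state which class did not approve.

Approved — every class gave the required vote.

Series A: 3/5 of 5467722 = 3280633.20, rounded up to 3280634; 3,280,634 required, 3,281,259 in favor — approved.
Series B: 3/4 of 11977966 = 8983474.50, rounded up to 8983475; 8,983,475 required, 8,984,943 in favor — approved.
Series C: 4/5 of 2068185 = 1654548; 1,654,548 required, 1,655,068 in favor — approved.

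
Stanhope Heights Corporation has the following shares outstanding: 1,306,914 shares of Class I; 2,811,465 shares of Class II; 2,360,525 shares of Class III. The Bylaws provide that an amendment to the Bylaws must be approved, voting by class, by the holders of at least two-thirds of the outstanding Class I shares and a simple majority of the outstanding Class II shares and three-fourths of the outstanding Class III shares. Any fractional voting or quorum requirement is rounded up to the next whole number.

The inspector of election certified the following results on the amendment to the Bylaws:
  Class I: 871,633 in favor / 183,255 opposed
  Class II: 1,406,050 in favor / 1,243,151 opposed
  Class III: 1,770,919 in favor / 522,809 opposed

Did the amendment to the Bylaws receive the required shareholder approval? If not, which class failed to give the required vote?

Approved — every class gave the required vote.

Class I: 2/3 of 1306914 = 871276; 871,276 required, 871,633 in favor — approved.
Class II: a majority of 2811465 is 1405733; 1,405,733 required, 1,406,050 in favor — approved.
Class III: 3/4 of 2360525 = 1770393.75, rounded up to 1770394; 1,770,394 required, 1,770,919 in favor — approved.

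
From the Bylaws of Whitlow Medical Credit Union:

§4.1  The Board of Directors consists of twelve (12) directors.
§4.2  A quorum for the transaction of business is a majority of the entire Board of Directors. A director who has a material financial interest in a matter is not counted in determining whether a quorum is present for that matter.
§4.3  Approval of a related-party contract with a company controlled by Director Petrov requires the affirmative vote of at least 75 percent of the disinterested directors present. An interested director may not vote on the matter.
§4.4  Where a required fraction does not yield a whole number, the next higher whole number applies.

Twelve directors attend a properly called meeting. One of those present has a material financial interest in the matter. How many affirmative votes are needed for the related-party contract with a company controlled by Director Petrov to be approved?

The related-party contract with a company controlled by Director Petrov requires three-fourths of the disinterested directors present (12 − 1 = 11).
3/4 of 11 = 8.25, rounded up to 9.

9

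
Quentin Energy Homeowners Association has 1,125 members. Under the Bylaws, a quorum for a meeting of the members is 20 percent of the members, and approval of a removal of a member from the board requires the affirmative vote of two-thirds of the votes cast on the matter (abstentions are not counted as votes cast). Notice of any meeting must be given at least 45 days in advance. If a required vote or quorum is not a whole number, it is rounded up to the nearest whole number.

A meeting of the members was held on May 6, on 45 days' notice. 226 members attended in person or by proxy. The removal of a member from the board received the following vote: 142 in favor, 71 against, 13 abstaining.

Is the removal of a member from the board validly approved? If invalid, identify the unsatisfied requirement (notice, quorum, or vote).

Valid — all requirements satisfied.

Notice: 45 days given; 45 required. Satisfied.
Quorum: 20% of 1,125 = 225; 226 present. Satisfied.
Vote: requires two-thirds of the votes cast (226 − 13 abstaining = 213); 2/3 of 213 = 142, so 142 needed; 142 in favor. Satisfied.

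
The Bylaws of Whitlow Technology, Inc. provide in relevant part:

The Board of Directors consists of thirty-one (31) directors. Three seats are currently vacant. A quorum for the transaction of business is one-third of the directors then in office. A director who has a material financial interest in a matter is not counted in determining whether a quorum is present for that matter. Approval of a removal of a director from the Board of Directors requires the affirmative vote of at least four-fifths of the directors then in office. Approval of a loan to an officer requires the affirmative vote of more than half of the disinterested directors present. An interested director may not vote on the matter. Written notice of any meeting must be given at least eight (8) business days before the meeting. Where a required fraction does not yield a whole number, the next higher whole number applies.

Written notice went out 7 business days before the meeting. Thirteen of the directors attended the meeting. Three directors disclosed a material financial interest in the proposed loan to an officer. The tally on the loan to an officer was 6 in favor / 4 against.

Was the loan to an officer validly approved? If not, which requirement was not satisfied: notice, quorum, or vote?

Notice: 7 business days given; 8 required (7 < 8). Not satisfied.
Quorum: 13 present, but the 3 interested directors do not count, leaving 10. Quorum is 10. Satisfied.
Vote: the loan to an officer requires a majority of the disinterested directors present (13 − 3 = 10). A majority of 10 is 6, so 6 affirmative votes are needed; 6 voted in favor. Satisfied.

Invalid — notice requirement not satisfied.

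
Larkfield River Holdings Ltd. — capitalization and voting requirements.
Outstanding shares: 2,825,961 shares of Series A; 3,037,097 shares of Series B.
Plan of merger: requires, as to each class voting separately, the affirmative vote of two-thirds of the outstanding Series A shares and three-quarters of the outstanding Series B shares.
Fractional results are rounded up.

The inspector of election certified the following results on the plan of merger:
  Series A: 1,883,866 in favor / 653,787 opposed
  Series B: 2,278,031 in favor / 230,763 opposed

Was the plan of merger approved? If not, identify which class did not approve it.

Not approved — the Series A shares did not give the required vote.

Series A: 2/3 of 2825961 = 1883974; 1,883,974 required, 1,883,866 in favor — not approved.
Series B: 3/4 of 3037097 = 2277822.75, rounded up to 2277823; 2,277,823 required, 2,278,031 in favor — approved.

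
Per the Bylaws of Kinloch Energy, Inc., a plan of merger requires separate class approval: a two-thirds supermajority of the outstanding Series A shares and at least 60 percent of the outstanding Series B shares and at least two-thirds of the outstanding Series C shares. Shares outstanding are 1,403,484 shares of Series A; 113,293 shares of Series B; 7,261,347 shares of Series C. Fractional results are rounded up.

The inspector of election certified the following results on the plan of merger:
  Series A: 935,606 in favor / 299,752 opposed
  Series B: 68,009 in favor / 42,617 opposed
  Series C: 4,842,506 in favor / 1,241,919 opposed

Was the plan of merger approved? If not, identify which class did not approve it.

Series A: 2/3 of 1403484 = 935656; 935,656 required, 935,606 in favor — not approved.
Series B: 3/5 of 113293 = 67975.80, rounded up to 67976; 67,976 required, 68,009 in favor — approved.
Series C: 2/3 of 7261347 = 4840898; 4,840,898 required, 4,842,506 in favor — approved.

Not approved — the Series A shares did not give the required vote.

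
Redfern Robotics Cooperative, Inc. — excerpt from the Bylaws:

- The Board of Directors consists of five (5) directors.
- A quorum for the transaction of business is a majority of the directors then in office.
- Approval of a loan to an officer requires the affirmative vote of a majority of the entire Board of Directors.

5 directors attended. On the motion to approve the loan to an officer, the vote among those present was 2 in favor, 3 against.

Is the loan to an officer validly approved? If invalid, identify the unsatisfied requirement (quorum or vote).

Invalid — vote requirement not satisfied.

Quorum: 5 present; quorum is 3. Satisfied.
Vote: the loan to an officer requires a majority of the entire Board of Directors (5). A majority of 5 is 3, so 3 affirmative votes are needed; 2 voted in favor. Not satisfied.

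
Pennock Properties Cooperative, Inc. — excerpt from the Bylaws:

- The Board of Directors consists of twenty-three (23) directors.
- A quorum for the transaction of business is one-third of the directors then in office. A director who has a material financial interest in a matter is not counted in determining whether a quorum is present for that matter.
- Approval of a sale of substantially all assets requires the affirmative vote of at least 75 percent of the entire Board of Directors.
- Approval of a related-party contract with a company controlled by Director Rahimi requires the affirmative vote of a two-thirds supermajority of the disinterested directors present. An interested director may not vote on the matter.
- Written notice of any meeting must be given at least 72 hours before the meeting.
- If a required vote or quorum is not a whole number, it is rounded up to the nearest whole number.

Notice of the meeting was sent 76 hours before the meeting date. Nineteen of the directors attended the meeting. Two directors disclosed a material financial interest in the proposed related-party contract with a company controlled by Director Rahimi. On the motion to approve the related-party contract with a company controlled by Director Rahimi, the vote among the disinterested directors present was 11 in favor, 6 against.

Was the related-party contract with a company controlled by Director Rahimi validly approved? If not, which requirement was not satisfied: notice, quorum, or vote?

Notice: 76 hours given; 72 required (76 ≥ 72). Satisfied.
Quorum: 19 present, but the 2 interested directors do not count, leaving 17. Quorum is 8. Satisfied.
Vote: the related-party contract with a company controlled by Director Rahimi requires two-thirds of the disinterested directors present (19 − 2 = 17). 2/3 of 17 = 11.33, rounded up to 12, so 12 affirmative votes are needed; 11 voted in favor. Not satisfied.

Invalid — vote requirement not satisfied.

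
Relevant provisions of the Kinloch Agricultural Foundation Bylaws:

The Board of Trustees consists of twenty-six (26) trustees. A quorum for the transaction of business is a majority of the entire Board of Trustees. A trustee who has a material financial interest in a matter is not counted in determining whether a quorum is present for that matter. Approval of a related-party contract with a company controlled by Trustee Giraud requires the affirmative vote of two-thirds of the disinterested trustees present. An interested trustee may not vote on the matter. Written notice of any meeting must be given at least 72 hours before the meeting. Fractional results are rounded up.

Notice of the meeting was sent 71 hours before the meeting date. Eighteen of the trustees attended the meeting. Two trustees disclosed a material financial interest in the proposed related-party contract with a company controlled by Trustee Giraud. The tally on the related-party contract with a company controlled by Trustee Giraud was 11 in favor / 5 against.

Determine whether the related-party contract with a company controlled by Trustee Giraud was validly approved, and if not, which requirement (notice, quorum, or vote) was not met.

Invalid — notice requirement not satisfied.

Notice: 71 hours given; 72 required (71 < 72). Not satisfied.
Quorum: 18 present, but the 2 interested trustees do not count, leaving 16. Quorum is 14. Satisfied.
Vote: the related-party contract with a company controlled by Trustee Giraud requires two-thirds of the disinterested trustees present (18 − 2 = 16). 2/3 of 16 = 10.67, rounded up to 11, so 11 affirmative votes are needed; 11 voted in favor. Satisfied.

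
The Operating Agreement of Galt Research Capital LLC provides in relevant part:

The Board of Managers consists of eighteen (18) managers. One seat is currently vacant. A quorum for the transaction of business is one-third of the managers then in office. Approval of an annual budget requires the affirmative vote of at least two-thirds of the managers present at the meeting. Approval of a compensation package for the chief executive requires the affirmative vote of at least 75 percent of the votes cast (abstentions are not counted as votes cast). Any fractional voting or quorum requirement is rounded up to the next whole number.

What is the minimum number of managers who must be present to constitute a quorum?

1/3 of 17 = 5.67, rounded up to 6.

6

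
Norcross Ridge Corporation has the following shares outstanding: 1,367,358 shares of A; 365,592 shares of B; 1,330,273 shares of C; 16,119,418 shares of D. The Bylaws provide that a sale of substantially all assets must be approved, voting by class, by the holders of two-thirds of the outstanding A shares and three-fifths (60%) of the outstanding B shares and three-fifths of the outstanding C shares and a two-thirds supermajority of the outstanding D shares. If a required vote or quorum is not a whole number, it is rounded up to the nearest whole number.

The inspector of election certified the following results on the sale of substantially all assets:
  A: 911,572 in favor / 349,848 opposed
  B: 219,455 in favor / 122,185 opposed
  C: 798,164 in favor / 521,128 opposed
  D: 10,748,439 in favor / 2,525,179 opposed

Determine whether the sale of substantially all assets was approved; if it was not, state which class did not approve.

Approved — every class gave the required vote.

A: 2/3 of 1367358 = 911572; 911,572 required, 911,572 in favor — approved.
B: 3/5 of 365592 = 219355.20, rounded up to 219356; 219,356 required, 219,455 in favor — approved.
C: 3/5 of 1330273 = 798163.80, rounded up to 798164; 798,164 required, 798,164 in favor — approved.
D: 2/3 of 16119418 = 10746278.67, rounded up to 10746279; 10,746,279 required, 10,748,439 in favor — approved.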